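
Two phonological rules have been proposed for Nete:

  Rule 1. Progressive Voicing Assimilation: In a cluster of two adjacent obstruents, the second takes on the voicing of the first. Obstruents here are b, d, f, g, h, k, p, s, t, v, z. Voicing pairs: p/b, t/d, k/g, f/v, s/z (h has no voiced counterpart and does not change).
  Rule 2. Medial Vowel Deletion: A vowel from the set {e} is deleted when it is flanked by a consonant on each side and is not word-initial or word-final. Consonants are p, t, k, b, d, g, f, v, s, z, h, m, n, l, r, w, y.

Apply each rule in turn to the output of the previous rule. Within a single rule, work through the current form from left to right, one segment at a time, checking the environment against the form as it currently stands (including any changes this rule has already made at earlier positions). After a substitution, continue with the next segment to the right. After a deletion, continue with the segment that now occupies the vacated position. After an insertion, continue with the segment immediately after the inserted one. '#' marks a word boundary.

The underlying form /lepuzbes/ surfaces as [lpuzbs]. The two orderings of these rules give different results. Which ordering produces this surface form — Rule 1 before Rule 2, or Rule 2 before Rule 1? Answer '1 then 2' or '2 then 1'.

1 then 2

Order 1 then 2:
  1 Progressive Voicing Assimilation: no change — [lepuzbes]
  2 Medial Vowel Deletion: [lepuzbes] → [lpuzbs]
  result: [lpuzbs]
Order 2 then 1:
  2 Medial Vowel Deletion: [lepuzbes] → [lpuzbs]
  1 Progressive Voicing Assimilation: [lpuzbs] → [lpuzbz]
  result: [lpuzbz]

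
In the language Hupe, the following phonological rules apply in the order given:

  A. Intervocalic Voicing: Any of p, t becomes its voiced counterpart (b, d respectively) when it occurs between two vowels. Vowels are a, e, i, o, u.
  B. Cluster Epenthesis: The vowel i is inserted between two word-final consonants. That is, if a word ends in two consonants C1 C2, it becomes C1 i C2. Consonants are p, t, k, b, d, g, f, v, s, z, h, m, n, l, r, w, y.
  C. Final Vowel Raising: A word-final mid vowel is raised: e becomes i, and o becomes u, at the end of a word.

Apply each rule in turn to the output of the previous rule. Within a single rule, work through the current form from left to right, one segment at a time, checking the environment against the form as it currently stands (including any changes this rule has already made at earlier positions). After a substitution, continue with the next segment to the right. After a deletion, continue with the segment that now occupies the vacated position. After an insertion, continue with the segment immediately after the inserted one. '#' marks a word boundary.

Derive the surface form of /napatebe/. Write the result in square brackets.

[nabadebi]

A Intervocalic Voicing: [napatebe] → [nabadebe]
B Cluster Epenthesis: no change — [nabadebe]
C Final Vowel Raising: [nabadebe] → [nabadebi]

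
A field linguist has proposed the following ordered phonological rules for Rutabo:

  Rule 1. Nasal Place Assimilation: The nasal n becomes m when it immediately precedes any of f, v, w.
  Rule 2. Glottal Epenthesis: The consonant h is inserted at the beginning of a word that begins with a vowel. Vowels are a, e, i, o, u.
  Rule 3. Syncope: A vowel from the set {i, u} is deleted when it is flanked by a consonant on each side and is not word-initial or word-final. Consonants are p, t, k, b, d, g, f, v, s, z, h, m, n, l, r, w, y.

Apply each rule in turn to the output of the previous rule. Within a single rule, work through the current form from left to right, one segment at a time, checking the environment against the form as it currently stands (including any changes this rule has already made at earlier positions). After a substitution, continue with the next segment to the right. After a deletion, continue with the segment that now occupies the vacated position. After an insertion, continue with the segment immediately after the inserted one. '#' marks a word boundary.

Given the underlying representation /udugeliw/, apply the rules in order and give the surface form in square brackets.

[hdgelw]

Rule 1 Nasal Place Assimilation: no change — [udugeliw]
Rule 2 Glottal Epenthesis: [udugeliw] → [hudugeliw]
Rule 3 Syncope: [hudugeliw] → [hdgelw]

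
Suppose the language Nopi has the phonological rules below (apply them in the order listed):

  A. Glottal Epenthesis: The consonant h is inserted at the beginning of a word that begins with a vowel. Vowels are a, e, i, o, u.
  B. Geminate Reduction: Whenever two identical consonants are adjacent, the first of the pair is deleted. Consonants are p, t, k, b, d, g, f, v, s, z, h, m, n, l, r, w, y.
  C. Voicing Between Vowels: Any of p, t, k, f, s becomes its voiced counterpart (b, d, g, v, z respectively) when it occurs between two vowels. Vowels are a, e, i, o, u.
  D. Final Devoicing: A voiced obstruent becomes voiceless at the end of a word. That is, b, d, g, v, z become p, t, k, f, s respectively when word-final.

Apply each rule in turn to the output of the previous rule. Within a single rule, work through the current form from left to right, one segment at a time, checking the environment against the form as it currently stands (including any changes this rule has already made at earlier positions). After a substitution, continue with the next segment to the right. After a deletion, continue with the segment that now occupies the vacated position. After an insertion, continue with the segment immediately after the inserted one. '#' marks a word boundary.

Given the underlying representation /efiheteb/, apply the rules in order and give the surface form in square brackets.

[hevihedep]

A Glottal Epenthesis: [efiheteb] → [hefiheteb]
B Geminate Reduction: no change — [hefiheteb]
C Voicing Between Vowels: [hefiheteb] → [hevihedeb]
D Final Devoicing: [hevihedeb] → [hevihedep]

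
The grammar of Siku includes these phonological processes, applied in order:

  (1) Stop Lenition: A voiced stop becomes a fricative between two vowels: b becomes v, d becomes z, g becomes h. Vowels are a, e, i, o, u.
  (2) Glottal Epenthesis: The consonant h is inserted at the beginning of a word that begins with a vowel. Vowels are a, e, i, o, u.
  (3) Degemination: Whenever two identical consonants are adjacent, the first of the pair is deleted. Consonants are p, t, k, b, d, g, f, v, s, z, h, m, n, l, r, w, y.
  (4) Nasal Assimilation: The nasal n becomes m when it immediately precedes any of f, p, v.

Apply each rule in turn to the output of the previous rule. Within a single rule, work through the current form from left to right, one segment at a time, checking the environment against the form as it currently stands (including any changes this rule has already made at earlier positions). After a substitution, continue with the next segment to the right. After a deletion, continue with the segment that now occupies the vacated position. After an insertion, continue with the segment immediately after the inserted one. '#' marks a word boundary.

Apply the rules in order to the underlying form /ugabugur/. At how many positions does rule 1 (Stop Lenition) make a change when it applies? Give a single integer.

3

(1) Stop Lenition: [ugabugur] → [uhavuhur]
(2) Glottal Epenthesis: [uhavuhur] → [huhavuhur]
(3) Degemination: no change — [huhavuhur]
(4) Nasal Assimilation: no change — [huhavuhur]
Rule 1 changed 3 position(s).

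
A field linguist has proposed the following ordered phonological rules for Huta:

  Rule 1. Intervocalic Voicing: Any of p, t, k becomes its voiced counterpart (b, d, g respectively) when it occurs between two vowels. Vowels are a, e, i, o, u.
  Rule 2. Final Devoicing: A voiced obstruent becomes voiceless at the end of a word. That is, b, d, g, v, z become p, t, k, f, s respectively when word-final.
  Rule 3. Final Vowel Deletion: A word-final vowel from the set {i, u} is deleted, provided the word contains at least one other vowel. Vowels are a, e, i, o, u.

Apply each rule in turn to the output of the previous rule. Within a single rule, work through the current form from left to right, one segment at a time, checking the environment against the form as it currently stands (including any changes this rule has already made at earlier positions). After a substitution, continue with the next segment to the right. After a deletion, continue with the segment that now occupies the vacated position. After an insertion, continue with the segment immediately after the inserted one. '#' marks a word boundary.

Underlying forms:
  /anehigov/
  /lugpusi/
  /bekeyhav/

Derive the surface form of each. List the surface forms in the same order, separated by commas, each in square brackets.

[anehigof], [lugpus], [begeyhaf]

/anehigov/:
  Rule 1 Intervocalic Voicing: no change — [anehigov]
  Rule 2 Final Devoicing: [anehigov] → [anehigof]
  Rule 3 Final Vowel Deletion: no change — [anehigof]
/lugpusi/:
  Rule 1 Intervocalic Voicing: no change — [lugpusi]
  Rule 2 Final Devoicing: no change — [lugpusi]
  Rule 3 Final Vowel Deletion: [lugpusi] → [lugpus]
/bekeyhav/:
  Rule 1 Intervocalic Voicing: [bekeyhav] → [begeyhav]
  Rule 2 Final Devoicing: [begeyhav] → [begeyhaf]
  Rule 3 Final Vowel Deletion: no change — [begeyhaf]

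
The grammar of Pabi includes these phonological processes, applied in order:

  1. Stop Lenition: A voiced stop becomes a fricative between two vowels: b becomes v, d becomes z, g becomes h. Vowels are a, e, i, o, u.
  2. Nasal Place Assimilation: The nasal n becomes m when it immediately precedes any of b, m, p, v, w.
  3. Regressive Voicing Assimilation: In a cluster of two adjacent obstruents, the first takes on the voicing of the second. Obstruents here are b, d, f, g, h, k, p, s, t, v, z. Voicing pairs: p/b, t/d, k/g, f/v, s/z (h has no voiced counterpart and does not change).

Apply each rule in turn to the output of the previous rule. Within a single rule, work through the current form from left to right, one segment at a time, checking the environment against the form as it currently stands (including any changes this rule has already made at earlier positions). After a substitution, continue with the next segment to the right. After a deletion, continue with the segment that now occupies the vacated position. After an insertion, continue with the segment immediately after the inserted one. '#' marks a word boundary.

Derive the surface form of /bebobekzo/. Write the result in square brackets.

[bevovegzo]

1 Stop Lenition: [bebobekzo] → [bevovekzo]
2 Nasal Place Assimilation: no change — [bevovekzo]
3 Regressive Voicing Assimilation: [bevovekzo] → [bevovegzo]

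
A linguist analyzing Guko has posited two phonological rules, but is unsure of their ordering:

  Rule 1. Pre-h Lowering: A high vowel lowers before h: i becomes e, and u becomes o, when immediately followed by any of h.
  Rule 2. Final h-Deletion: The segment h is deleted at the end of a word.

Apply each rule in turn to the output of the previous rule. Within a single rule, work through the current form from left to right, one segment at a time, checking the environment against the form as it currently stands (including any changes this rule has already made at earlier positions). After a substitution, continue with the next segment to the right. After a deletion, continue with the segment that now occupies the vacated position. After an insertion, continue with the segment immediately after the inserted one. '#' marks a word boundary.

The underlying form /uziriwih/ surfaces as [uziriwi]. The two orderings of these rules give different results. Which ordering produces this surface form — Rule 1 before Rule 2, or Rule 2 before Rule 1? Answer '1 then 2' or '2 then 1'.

2 then 1

Order 1 then 2:
  1 Pre-h Lowering: [uziriwih] → [uziriweh]
  2 Final h-Deletion: [uziriweh] → [uziriwe]
  result: [uziriwe]
Order 2 then 1:
  2 Final h-Deletion: [uziriwih] → [uziriwi]
  1 Pre-h Lowering: no change — [uziriwi]
  result: [uziriwi]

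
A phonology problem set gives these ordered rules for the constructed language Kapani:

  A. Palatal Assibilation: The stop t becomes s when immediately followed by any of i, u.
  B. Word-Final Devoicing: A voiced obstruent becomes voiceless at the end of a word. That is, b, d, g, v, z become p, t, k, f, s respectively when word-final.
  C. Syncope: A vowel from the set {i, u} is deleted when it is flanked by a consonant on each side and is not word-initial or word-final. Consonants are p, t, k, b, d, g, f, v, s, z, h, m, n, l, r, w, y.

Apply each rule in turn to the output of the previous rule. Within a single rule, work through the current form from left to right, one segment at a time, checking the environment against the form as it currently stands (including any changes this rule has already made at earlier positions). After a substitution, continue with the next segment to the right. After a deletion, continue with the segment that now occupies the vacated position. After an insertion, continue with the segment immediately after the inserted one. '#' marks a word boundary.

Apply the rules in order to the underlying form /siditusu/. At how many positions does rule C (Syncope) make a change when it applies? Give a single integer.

A Palatal Assibilation: [siditusu] → [sidisusu]
B Word-Final Devoicing: no change — [sidisusu]
C Syncope: [sidisusu] → [sdssu]
Rule C changed 3 position(s).

3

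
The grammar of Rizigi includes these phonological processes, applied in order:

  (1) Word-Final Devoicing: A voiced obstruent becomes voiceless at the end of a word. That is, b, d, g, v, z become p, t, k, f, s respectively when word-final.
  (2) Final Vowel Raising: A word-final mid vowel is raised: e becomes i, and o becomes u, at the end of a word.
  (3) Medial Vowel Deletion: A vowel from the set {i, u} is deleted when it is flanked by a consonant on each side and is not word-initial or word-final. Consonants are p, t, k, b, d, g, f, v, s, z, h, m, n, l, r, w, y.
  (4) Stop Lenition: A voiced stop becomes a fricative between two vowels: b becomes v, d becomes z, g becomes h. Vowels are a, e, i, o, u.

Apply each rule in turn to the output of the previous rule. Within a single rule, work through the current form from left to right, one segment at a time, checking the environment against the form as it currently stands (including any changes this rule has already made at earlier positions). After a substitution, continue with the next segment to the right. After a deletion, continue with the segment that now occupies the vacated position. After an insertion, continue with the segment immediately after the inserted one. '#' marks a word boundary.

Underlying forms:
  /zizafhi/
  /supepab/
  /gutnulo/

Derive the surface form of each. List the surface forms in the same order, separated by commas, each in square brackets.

[zzafhi], [spepap], [gtnlu]

/zizafhi/:
  (1) Word-Final Devoicing: no change — [zizafhi]
  (2) Final Vowel Raising: no change — [zizafhi]
  (3) Medial Vowel Deletion: [zizafhi] → [zzafhi]
  (4) Stop Lenition: no change — [zzafhi]
/supepab/:
  (1) Word-Final Devoicing: [supepab] → [supepap]
  (2) Final Vowel Raising: no change — [supepap]
  (3) Medial Vowel Deletion: [supepap] → [spepap]
  (4) Stop Lenition: no change — [spepap]
/gutnulo/:
  (1) Word-Final Devoicing: no change — [gutnulo]
  (2) Final Vowel Raising: [gutnulo] → [gutnulu]
  (3) Medial Vowel Deletion: [gutnulu] → [gtnlu]
  (4) Stop Lenition: no change — [gtnlu]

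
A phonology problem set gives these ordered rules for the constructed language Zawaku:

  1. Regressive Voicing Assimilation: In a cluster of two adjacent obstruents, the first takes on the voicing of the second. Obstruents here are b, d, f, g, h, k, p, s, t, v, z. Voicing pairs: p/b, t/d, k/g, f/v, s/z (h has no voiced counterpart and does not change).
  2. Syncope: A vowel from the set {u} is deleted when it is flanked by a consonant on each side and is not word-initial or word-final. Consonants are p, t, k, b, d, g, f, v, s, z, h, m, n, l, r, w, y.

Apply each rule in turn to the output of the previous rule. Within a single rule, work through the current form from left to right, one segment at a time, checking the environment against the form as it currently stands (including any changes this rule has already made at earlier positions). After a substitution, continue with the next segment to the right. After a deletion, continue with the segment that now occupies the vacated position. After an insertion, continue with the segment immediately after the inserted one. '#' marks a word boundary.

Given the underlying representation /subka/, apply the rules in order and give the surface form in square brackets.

1 Regressive Voicing Assimilation: [subka] → [supka]
2 Syncope: [supka] → [spka]

[spka]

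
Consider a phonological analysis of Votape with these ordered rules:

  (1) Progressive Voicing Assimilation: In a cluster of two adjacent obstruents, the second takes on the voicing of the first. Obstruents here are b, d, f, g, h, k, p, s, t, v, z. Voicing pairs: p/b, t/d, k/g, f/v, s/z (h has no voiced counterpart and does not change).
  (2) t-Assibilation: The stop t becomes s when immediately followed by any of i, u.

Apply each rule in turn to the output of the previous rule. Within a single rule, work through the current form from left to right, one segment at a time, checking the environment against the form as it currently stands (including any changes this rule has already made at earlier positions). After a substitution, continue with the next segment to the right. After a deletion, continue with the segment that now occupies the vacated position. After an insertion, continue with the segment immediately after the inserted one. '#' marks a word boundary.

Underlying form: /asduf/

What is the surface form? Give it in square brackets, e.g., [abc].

(1) Progressive Voicing Assimilation: [asduf] → [astuf]
(2) t-Assibilation: [astuf] → [assuf]

[assuf]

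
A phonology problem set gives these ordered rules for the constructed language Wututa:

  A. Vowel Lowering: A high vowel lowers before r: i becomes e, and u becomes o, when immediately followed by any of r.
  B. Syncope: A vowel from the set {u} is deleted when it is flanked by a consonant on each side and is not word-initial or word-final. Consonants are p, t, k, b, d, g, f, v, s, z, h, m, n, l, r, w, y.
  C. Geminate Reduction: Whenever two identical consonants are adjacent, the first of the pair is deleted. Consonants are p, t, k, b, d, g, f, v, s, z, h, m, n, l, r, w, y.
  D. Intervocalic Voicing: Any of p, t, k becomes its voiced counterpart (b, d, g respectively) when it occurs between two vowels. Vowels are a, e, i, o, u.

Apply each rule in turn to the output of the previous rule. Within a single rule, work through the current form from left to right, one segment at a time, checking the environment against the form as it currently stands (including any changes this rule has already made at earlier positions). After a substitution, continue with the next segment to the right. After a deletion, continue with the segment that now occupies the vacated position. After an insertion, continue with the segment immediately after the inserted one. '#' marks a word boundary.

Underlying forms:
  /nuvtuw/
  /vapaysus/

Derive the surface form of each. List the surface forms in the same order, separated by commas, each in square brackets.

[nvtw], [vabays]

/nuvtuw/:
  A Vowel Lowering: no change — [nuvtuw]
  B Syncope: [nuvtuw] → [nvtw]
  C Geminate Reduction: no change — [nvtw]
  D Intervocalic Voicing: no change — [nvtw]
/vapaysus/:
  A Vowel Lowering: no change — [vapaysus]
  B Syncope: [vapaysus] → [vapayss]
  C Geminate Reduction: [vapayss] → [vapays]
  D Intervocalic Voicing: [vapays] → [vabays]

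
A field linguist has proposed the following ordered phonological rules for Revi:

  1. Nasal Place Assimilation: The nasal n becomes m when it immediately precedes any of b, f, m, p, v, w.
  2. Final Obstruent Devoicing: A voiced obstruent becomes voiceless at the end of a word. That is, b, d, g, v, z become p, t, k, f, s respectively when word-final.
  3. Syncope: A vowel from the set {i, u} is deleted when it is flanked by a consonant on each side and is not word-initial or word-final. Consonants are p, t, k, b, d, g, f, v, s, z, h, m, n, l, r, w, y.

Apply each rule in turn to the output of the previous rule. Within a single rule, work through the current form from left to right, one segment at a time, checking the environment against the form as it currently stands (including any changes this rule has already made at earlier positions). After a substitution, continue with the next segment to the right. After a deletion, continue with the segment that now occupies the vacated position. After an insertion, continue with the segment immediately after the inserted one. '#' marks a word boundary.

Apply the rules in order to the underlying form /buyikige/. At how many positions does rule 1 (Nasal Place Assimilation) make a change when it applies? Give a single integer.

0

1 Nasal Place Assimilation: no change — [buyikige]
2 Final Obstruent Devoicing: no change — [buyikige]
3 Syncope: [buyikige] → [bykge]
Rule 1 changed 0 position(s).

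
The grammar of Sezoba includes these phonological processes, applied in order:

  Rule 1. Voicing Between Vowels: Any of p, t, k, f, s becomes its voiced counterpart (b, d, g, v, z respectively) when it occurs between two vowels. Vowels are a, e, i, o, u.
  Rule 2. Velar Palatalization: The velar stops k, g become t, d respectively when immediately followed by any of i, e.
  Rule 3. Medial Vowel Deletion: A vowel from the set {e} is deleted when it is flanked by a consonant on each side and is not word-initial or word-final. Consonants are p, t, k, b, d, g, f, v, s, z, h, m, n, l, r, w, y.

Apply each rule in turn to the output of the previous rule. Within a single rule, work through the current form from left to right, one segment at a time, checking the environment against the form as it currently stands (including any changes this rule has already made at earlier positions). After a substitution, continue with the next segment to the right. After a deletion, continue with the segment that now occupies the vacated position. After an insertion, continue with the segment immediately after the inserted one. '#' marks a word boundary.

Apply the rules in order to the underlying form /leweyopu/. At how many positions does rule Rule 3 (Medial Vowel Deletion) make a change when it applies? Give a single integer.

2

Rule 1 Voicing Between Vowels: [leweyopu] → [leweyobu]
Rule 2 Velar Palatalization: no change — [leweyobu]
Rule 3 Medial Vowel Deletion: [leweyobu] → [lwyobu]
Rule Rule 3 changed 2 position(s).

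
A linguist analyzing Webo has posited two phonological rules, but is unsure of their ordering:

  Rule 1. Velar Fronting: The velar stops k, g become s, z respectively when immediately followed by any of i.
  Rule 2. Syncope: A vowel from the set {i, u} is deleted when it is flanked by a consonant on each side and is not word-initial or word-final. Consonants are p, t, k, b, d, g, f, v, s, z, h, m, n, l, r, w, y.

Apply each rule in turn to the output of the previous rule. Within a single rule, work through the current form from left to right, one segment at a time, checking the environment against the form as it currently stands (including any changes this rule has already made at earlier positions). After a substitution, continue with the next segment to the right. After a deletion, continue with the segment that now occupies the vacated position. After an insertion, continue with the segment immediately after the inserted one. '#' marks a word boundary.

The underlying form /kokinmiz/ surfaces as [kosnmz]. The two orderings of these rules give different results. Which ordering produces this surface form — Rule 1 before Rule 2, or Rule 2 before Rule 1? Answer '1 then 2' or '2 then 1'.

Order 1 then 2:
  1 Velar Fronting: [kokinmiz] → [kosinmiz]
  2 Syncope: [kosinmiz] → [kosnmz]
  result: [kosnmz]
Order 2 then 1:
  2 Syncope: [kokinmiz] → [koknmz]
  1 Velar Fronting: no change — [koknmz]
  result: [koknmz]

1 then 2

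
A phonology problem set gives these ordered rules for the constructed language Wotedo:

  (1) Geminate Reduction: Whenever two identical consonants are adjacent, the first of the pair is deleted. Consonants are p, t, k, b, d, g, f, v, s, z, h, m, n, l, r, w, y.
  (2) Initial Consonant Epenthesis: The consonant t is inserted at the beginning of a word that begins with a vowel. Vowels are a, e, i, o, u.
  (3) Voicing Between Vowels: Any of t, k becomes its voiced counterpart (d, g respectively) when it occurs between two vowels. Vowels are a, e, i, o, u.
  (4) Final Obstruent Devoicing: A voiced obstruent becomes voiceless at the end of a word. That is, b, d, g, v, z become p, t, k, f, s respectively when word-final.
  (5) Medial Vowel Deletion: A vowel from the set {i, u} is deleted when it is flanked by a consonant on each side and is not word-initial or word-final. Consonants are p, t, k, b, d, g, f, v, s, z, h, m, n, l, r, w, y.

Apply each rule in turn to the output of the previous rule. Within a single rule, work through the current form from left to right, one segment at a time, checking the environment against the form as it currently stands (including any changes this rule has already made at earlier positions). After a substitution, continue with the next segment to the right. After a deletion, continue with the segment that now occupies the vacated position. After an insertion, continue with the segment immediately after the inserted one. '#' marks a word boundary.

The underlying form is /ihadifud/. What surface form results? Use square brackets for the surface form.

(1) Geminate Reduction: no change — [ihadifud]
(2) Initial Consonant Epenthesis: [ihadifud] → [tihadifud]
(3) Voicing Between Vowels: no change — [tihadifud]
(4) Final Obstruent Devoicing: [tihadifud] → [tihadifut]
(5) Medial Vowel Deletion: [tihadifut] → [thadft]

[thadft]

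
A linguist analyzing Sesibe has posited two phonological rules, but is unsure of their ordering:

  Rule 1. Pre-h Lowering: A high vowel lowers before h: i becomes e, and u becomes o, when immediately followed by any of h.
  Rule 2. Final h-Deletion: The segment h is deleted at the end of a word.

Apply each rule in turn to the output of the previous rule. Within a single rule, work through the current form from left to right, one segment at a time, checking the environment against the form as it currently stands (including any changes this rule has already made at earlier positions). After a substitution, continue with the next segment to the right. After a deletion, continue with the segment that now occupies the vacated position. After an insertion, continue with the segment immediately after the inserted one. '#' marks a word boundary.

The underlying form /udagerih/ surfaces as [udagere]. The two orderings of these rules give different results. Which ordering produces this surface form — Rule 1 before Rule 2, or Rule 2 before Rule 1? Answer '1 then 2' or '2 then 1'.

Order 1 then 2:
  1 Pre-h Lowering: [udagerih] → [udagereh]
  2 Final h-Deletion: [udagereh] → [udagere]
  result: [udagere]
Order 2 then 1:
  2 Final h-Deletion: [udagerih] → [udageri]
  1 Pre-h Lowering: no change — [udageri]
  result: [udageri]

1 then 2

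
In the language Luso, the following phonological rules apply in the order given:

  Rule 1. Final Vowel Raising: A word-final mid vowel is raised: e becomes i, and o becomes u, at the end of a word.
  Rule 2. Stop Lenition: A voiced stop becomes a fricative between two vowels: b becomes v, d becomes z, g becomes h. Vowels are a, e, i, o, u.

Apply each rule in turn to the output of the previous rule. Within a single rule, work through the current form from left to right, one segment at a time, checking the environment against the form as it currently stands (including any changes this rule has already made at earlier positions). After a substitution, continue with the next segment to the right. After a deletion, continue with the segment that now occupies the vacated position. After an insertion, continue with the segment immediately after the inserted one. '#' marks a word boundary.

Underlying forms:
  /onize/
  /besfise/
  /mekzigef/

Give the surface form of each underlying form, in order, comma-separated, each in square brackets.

/onize/:
  Rule 1 Final Vowel Raising: [onize] → [onizi]
  Rule 2 Stop Lenition: no change — [onizi]
/besfise/:
  Rule 1 Final Vowel Raising: [besfise] → [besfisi]
  Rule 2 Stop Lenition: no change — [besfisi]
/mekzigef/:
  Rule 1 Final Vowel Raising: no change — [mekzigef]
  Rule 2 Stop Lenition: [mekzigef] → [mekzihef]

[onizi], [besfisi], [mekzihef]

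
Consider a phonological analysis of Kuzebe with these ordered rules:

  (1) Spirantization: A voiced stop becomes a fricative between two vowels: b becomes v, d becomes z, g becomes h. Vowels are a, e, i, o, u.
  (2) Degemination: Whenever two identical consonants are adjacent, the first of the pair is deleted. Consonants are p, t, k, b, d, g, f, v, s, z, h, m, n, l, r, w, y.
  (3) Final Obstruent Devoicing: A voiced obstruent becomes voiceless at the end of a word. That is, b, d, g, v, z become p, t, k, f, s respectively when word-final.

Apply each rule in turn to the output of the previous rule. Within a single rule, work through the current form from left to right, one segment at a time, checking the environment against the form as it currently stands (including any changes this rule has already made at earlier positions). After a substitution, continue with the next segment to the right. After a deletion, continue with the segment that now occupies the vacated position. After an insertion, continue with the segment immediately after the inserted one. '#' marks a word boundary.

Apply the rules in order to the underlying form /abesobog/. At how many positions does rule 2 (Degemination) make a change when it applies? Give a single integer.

0

(1) Spirantization: [abesobog] → [avesovog]
(2) Degemination: no change — [avesovog]
(3) Final Obstruent Devoicing: [avesovog] → [avesovok]
Rule 2 changed 0 position(s).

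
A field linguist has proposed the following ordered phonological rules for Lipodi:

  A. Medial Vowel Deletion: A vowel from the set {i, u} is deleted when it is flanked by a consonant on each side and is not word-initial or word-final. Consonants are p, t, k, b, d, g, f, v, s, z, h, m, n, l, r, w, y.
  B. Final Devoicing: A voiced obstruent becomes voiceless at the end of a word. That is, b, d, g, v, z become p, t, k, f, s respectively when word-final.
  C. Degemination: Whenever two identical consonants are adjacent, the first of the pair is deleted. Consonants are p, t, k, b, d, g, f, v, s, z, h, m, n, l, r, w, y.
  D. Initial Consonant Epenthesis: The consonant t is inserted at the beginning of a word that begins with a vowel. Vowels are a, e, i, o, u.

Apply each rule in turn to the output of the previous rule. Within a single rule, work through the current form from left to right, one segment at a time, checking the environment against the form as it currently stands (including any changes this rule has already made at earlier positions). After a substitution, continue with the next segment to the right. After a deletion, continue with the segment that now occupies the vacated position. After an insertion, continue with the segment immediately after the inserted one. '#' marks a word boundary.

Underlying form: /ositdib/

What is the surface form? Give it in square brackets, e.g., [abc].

A Medial Vowel Deletion: [ositdib] → [ostdb]
B Final Devoicing: [ostdb] → [ostdp]
C Degemination: no change — [ostdp]
D Initial Consonant Epenthesis: [ostdp] → [tostdp]

[tostdp]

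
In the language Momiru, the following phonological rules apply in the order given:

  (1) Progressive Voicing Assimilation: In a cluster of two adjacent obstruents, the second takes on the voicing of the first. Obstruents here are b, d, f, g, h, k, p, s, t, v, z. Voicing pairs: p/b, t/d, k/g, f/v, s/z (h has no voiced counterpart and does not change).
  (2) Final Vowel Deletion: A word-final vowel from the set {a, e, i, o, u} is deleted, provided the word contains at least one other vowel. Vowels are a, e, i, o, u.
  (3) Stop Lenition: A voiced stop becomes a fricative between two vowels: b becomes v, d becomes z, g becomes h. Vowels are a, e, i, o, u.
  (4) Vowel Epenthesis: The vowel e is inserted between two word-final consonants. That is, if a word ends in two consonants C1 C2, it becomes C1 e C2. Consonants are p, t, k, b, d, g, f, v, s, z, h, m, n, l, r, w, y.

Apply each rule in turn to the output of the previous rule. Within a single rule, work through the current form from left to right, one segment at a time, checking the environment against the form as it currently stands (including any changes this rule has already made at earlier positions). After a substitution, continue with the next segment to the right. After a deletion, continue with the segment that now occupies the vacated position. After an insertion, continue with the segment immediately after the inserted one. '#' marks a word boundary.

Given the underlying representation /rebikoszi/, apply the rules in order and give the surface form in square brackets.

[revikoses]

(1) Progressive Voicing Assimilation: [rebikoszi] → [rebikossi]
(2) Final Vowel Deletion: [rebikossi] → [rebikoss]
(3) Stop Lenition: [rebikoss] → [revikoss]
(4) Vowel Epenthesis: [revikoss] → [revikoses]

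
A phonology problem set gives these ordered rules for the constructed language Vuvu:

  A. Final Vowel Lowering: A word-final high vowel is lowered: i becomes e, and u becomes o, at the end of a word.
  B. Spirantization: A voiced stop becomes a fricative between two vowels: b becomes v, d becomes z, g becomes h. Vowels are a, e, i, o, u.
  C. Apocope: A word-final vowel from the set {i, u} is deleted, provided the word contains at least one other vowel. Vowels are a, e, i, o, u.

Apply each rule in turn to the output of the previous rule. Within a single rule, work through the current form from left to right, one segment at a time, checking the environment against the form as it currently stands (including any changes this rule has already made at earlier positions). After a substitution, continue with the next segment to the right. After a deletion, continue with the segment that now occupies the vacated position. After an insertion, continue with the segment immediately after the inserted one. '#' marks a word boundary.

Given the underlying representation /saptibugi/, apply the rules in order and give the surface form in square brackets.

A Final Vowel Lowering: [saptibugi] → [saptibuge]
B Spirantization: [saptibuge] → [saptivuhe]
C Apocope: no change — [saptivuhe]

[saptivuhe]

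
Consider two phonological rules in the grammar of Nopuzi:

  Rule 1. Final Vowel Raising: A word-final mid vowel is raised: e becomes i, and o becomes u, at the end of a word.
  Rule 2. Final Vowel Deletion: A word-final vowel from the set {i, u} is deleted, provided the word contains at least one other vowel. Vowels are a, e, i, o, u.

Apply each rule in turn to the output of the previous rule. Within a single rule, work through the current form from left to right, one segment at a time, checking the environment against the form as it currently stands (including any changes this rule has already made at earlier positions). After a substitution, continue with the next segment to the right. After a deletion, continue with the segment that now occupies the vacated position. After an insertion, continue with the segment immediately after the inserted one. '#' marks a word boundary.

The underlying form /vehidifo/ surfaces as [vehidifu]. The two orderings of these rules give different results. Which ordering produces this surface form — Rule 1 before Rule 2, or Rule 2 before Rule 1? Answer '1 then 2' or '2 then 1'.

Order 1 then 2:
  1 Final Vowel Raising: [vehidifo] → [vehidifu]
  2 Final Vowel Deletion: [vehidifu] → [vehidif]
  result: [vehidif]
Order 2 then 1:
  2 Final Vowel Deletion: no change — [vehidifo]
  1 Final Vowel Raising: [vehidifo] → [vehidifu]
  result: [vehidifu]

2 then 1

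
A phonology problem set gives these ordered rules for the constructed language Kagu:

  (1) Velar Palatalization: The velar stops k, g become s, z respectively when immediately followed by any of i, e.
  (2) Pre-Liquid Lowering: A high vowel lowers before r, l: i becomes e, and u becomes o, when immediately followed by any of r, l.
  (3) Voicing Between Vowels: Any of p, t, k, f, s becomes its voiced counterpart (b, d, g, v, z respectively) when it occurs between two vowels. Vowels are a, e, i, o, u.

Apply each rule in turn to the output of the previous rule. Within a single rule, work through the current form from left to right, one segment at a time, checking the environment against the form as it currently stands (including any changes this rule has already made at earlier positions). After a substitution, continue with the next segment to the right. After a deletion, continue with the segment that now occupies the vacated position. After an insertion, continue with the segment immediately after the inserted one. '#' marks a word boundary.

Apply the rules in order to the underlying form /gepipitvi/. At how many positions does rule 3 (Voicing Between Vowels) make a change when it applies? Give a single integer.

2

(1) Velar Palatalization: [gepipitvi] → [zepipitvi]
(2) Pre-Liquid Lowering: no change — [zepipitvi]
(3) Voicing Between Vowels: [zepipitvi] → [zebibitvi]
Rule 3 changed 2 position(s).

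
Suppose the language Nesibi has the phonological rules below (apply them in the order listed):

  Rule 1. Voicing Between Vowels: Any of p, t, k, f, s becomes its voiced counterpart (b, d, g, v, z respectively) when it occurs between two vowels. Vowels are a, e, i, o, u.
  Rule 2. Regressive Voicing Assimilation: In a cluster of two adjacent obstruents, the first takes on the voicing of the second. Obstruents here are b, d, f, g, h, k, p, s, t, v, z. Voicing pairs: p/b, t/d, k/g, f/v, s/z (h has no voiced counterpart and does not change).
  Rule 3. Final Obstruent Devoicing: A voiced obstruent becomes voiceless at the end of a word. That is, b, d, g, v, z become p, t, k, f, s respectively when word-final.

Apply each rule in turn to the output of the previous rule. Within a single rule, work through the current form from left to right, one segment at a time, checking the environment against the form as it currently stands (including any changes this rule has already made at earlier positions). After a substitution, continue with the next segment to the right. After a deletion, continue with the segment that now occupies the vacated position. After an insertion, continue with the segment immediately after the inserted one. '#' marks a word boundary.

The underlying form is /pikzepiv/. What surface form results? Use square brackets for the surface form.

Rule 1 Voicing Between Vowels: [pikzepiv] → [pikzebiv]
Rule 2 Regressive Voicing Assimilation: [pikzebiv] → [pigzebiv]
Rule 3 Final Obstruent Devoicing: [pigzebiv] → [pigzebif]

[pigzebif]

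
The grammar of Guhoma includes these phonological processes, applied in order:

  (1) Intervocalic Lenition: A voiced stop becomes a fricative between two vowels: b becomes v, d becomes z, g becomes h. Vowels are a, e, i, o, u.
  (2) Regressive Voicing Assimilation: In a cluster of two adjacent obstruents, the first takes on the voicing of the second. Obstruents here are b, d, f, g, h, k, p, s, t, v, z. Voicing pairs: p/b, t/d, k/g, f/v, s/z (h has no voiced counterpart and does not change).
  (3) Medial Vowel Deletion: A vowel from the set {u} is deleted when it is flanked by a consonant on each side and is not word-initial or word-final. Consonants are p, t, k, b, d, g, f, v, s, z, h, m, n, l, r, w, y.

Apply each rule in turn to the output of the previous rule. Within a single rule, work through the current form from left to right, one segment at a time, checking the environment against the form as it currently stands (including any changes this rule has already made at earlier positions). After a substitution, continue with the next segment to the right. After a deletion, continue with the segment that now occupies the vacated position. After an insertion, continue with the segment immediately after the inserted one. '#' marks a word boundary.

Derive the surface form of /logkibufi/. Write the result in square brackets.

[lokkivfi]

(1) Intervocalic Lenition: [logkibufi] → [logkivufi]
(2) Regressive Voicing Assimilation: [logkivufi] → [lokkivufi]
(3) Medial Vowel Deletion: [lokkivufi] → [lokkivfi]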